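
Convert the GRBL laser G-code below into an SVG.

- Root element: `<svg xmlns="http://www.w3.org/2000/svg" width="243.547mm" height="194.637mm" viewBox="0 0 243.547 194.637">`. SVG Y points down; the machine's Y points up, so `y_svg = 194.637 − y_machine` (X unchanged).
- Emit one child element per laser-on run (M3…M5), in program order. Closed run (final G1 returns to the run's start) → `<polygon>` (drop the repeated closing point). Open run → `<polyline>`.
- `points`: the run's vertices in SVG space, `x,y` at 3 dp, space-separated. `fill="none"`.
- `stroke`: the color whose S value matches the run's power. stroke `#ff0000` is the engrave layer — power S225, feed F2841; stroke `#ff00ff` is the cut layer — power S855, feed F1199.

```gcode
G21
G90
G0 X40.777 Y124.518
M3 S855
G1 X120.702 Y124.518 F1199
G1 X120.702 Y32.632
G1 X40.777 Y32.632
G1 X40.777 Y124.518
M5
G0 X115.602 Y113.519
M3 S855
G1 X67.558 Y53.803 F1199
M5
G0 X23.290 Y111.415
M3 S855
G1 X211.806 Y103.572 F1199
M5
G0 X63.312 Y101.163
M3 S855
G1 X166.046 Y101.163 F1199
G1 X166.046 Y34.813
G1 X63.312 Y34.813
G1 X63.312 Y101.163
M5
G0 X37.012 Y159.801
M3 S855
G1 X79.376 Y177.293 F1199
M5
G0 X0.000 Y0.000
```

Each laser-on run becomes one SVG element. Flip Y back into SVG space with y_svg = 194.637 − y_machine. Every run uses S855, so all elements get stroke `#ff00ff` (cut).

Run 1: The run returns to its start, so emit a `<polygon>` with points (Y-flipped): 40.777,70.119 120.702,70.119 120.702,162.005 40.777,162.005.

Run 2: The run is open, so emit a `<polyline>` with points (Y-flipped): 115.602,81.118 67.558,140.834.

Run 3: The run is open, so emit a `<polyline>` with points (Y-flipped): 23.290,83.222 211.806,91.065.

Run 4: The run returns to its start, so emit a `<polygon>` with points (Y-flipped): 63.312,93.474 166.046,93.474 166.046,159.824 63.312,159.824.

Run 5: The run is open, so emit a `<polyline>` with points (Y-flipped): 37.012,34.836 79.376,17.344.

<svg xmlns="http://www.w3.org/2000/svg" width="243.547mm" height="194.637mm" viewBox="0 0 243.547 194.637">
  <polygon points="40.777,70.119 120.702,70.119 120.702,162.005 40.777,162.005" fill="none" stroke="#ff00ff"/>
  <polyline points="115.602,81.118 67.558,140.834" fill="none" stroke="#ff00ff"/>
  <polyline points="23.290,83.222 211.806,91.065" fill="none" stroke="#ff00ff"/>
  <polygon points="63.312,93.474 166.046,93.474 166.046,159.824 63.312,159.824" fill="none" stroke="#ff00ff"/>
  <polyline points="37.012,34.836 79.376,17.344" fill="none" stroke="#ff00ff"/>
</svg>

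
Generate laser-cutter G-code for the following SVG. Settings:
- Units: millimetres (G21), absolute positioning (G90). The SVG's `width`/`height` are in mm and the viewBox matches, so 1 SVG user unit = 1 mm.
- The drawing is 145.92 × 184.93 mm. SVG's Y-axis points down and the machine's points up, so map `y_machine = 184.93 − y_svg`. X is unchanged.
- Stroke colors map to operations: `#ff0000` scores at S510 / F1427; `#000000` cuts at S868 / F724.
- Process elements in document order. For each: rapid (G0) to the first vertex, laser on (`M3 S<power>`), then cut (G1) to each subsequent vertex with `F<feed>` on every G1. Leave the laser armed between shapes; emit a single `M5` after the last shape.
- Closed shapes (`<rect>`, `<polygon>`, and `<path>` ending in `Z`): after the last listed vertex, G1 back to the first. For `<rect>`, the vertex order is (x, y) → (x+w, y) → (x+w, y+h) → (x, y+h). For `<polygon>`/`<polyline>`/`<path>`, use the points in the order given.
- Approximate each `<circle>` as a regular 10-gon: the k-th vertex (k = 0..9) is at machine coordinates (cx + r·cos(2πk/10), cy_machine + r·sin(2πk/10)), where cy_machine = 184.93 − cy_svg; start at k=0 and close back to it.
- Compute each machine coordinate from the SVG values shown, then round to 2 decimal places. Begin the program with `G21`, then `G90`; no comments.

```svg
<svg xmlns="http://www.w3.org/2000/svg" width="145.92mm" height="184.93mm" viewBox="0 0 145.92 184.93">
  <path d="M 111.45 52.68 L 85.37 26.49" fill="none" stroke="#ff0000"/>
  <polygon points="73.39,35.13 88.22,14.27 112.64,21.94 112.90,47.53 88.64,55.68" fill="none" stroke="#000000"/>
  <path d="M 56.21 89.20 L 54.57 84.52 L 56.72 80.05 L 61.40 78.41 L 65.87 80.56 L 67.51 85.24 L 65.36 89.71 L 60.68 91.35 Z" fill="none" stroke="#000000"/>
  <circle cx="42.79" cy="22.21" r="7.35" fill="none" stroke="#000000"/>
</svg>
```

G21
G90
G0 X111.45 Y132.25
M3 S510
G1 X85.37 Y158.44 F1427
G0 X73.39 Y149.80
M3 S868
G1 X88.22 Y170.66 F724
G1 X112.64 Y162.99 F724
G1 X112.90 Y137.40 F724
G1 X88.64 Y129.25 F724
G1 X73.39 Y149.80 F724
G0 X56.21 Y95.73
M3 S868
G1 X54.57 Y100.41 F724
G1 X56.72 Y104.88 F724
G1 X61.40 Y106.52 F724
G1 X65.87 Y104.37 F724
G1 X67.51 Y99.69 F724
G1 X65.36 Y95.22 F724
G1 X60.68 Y93.58 F724
G1 X56.21 Y95.73 F724
G0 X50.14 Y162.72
M3 S868
G1 X48.74 Y167.04 F724
G1 X45.06 Y169.71 F724
G1 X40.52 Y169.71 F724
G1 X36.84 Y167.04 F724
G1 X35.44 Y162.72 F724
G1 X36.84 Y158.40 F724
G1 X40.52 Y155.73 F724
G1 X45.06 Y155.73 F724
G1 X48.74 Y158.40 F724
G1 X50.14 Y162.72 F724
M5

Since the viewBox matches the mm dimensions, user units are millimetres directly. The only transform is the Y-flip y_m = 184.93 − y_svg.

Shape 1 is a line segment drawn with `<path>`. Its stroke #ff0000 means score at S510, F1427. After flipping Y the toolpath is (111.45,132.25) → (85.37,158.44).

Shape 2 is a regular polygon drawn with `<polygon>`. Its stroke #000000 means cut at S868, F724. After flipping Y the toolpath is (73.39,149.80) → (88.22,170.66) → (112.64,162.99) → (112.90,137.40) → (88.64,129.25) → (73.39,149.80), returning to the start.

Shape 3 is a regular polygon drawn with `<path>`. Its stroke #000000 means cut at S868, F724. After flipping Y the toolpath is (56.21,95.73) → (54.57,100.41) → (56.72,104.88) → (61.40,106.52) → (65.87,104.37) → (67.51,99.69) → (65.36,95.22) → (60.68,93.58) → (56.21,95.73), returning to the start.

Shape 4 is a circle drawn with `<circle>`. Its stroke #000000 means cut at S868, F724. After flipping Y the toolpath is (50.14,162.72) → (48.74,167.04) → (45.06,169.71) → (40.52,169.71) → (36.84,167.04) → (35.44,162.72) → (36.84,158.40) → (40.52,155.73) → (45.06,155.73) → (48.74,158.40) → (50.14,162.72), returning to the start.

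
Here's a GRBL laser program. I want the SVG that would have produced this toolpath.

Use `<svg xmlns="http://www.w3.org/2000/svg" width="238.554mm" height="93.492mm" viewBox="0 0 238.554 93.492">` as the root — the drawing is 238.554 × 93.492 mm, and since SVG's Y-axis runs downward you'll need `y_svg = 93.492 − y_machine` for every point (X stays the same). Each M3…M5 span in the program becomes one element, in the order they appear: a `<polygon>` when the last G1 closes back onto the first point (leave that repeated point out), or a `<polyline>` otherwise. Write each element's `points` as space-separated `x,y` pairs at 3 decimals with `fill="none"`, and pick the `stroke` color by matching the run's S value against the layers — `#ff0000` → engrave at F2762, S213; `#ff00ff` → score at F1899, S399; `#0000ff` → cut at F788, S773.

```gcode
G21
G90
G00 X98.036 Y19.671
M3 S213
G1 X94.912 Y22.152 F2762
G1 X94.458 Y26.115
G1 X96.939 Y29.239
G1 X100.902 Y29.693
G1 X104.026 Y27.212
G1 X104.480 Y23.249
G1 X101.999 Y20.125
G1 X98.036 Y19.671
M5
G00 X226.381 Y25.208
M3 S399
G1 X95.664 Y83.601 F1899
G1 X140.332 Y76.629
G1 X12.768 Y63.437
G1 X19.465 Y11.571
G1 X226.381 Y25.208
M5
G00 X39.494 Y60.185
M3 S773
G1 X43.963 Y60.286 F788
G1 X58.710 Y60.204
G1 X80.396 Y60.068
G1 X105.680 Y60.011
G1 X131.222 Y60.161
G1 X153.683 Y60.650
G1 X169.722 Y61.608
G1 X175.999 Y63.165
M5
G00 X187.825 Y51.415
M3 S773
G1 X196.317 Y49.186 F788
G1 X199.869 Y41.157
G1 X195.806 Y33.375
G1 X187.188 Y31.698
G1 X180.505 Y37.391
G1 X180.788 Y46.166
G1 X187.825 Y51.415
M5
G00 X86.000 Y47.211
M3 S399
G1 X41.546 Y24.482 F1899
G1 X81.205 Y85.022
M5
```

y_svg = 93.492 − y_m.

[1] S213→`#ff0000` (engrave); closed run; points: 98.036,73.821 94.912,71.340 94.458,67.377 96.939,64.253 100.902,63.799 104.026,66.280 104.480,70.243 101.999,73.367

[2] S399→`#ff00ff` (score); closed run; points: 226.381,68.284 95.664,9.891 140.332,16.863 12.768,30.055 19.465,81.921

[3] S773→`#0000ff` (cut); open run; points: 39.494,33.307 43.963,33.206 58.710,33.288 80.396,33.424 105.680,33.481 131.222,33.331 153.683,32.842 169.722,31.884 175.999,30.327

[4] S773→`#0000ff` (cut); closed run; points: 187.825,42.077 196.317,44.306 199.869,52.335 195.806,60.117 187.188,61.794 180.505,56.101 180.788,47.326

[5] S399→`#ff00ff` (score); open run; points: 86.000,46.281 41.546,69.010 81.205,8.470

<svg xmlns="http://www.w3.org/2000/svg" width="238.554mm" height="93.492mm" viewBox="0 0 238.554 93.492">
  <polygon points="98.036,73.821 94.912,71.340 94.458,67.377 96.939,64.253 100.902,63.799 104.026,66.280 104.480,70.243 101.999,73.367" fill="none" stroke="#ff0000"/>
  <polygon points="226.381,68.284 95.664,9.891 140.332,16.863 12.768,30.055 19.465,81.921" fill="none" stroke="#ff00ff"/>
  <polyline points="39.494,33.307 43.963,33.206 58.710,33.288 80.396,33.424 105.680,33.481 131.222,33.331 153.683,32.842 169.722,31.884 175.999,30.327" fill="none" stroke="#0000ff"/>
  <polygon points="187.825,42.077 196.317,44.306 199.869,52.335 195.806,60.117 187.188,61.794 180.505,56.101 180.788,47.326" fill="none" stroke="#0000ff"/>
  <polyline points="86.000,46.281 41.546,69.010 81.205,8.470" fill="none" stroke="#ff00ff"/>
</svg>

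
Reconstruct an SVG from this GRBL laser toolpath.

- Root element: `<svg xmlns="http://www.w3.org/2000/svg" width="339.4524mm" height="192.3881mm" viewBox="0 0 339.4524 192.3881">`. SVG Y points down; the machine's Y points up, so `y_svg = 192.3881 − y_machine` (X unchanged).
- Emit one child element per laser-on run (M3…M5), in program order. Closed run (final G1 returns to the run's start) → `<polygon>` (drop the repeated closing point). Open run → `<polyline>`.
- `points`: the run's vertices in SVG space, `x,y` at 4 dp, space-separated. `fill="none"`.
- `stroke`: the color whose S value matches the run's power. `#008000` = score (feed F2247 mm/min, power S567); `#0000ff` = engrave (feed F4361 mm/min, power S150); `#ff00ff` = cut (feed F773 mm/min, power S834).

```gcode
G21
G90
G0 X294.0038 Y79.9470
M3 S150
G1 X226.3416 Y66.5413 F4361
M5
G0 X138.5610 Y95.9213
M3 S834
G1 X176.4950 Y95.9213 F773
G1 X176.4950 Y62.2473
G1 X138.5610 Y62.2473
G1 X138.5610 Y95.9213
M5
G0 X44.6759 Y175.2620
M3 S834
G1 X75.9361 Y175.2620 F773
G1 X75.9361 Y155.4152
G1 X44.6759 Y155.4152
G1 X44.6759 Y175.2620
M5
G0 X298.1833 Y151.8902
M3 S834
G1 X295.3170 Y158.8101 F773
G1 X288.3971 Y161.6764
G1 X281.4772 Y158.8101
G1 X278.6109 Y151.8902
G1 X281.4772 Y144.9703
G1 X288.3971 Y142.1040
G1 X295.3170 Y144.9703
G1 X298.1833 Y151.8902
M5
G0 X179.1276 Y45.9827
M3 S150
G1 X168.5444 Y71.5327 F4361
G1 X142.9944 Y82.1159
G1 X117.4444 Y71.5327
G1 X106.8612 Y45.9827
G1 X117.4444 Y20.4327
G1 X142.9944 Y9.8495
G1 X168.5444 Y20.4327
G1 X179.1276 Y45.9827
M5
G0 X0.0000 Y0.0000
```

<svg xmlns="http://www.w3.org/2000/svg" width="339.4524mm" height="192.3881mm" viewBox="0 0 339.4524 192.3881">
  <polyline points="294.0038,112.4411 226.3416,125.8468" fill="none" stroke="#0000ff"/>
  <polygon points="138.5610,96.4668 176.4950,96.4668 176.4950,130.1408 138.5610,130.1408" fill="none" stroke="#ff00ff"/>
  <polygon points="44.6759,17.1261 75.9361,17.1261 75.9361,36.9729 44.6759,36.9729" fill="none" stroke="#ff00ff"/>
  <polygon points="298.1833,40.4979 295.3170,33.5780 288.3971,30.7117 281.4772,33.5780 278.6109,40.4979 281.4772,47.4178 288.3971,50.2841 295.3170,47.4178" fill="none" stroke="#ff00ff"/>
  <polygon points="179.1276,146.4054 168.5444,120.8554 142.9944,110.2722 117.4444,120.8554 106.8612,146.4054 117.4444,171.9554 142.9944,182.5386 168.5444,171.9554" fill="none" stroke="#0000ff"/>
</svg>

y_svg = 192.3881 − y_m.

[1] S150→`#0000ff` (engrave); open run; points: 294.0038,112.4411 226.3416,125.8468

[2] S834→`#ff00ff` (cut); closed run; points: 138.5610,96.4668 176.4950,96.4668 176.4950,130.1408 138.5610,130.1408

[3] S834→`#ff00ff` (cut); closed run; points: 44.6759,17.1261 75.9361,17.1261 75.9361,36.9729 44.6759,36.9729

[4] S834→`#ff00ff` (cut); closed run; points: 298.1833,40.4979 295.3170,33.5780 288.3971,30.7117 281.4772,33.5780 278.6109,40.4979 281.4772,47.4178 288.3971,50.2841 295.3170,47.4178

[5] S150→`#0000ff` (engrave); closed run; points: 179.1276,146.4054 168.5444,120.8554 142.9944,110.2722 117.4444,120.8554 106.8612,146.4054 117.4444,171.9554 142.9944,182.5386 168.5444,171.9554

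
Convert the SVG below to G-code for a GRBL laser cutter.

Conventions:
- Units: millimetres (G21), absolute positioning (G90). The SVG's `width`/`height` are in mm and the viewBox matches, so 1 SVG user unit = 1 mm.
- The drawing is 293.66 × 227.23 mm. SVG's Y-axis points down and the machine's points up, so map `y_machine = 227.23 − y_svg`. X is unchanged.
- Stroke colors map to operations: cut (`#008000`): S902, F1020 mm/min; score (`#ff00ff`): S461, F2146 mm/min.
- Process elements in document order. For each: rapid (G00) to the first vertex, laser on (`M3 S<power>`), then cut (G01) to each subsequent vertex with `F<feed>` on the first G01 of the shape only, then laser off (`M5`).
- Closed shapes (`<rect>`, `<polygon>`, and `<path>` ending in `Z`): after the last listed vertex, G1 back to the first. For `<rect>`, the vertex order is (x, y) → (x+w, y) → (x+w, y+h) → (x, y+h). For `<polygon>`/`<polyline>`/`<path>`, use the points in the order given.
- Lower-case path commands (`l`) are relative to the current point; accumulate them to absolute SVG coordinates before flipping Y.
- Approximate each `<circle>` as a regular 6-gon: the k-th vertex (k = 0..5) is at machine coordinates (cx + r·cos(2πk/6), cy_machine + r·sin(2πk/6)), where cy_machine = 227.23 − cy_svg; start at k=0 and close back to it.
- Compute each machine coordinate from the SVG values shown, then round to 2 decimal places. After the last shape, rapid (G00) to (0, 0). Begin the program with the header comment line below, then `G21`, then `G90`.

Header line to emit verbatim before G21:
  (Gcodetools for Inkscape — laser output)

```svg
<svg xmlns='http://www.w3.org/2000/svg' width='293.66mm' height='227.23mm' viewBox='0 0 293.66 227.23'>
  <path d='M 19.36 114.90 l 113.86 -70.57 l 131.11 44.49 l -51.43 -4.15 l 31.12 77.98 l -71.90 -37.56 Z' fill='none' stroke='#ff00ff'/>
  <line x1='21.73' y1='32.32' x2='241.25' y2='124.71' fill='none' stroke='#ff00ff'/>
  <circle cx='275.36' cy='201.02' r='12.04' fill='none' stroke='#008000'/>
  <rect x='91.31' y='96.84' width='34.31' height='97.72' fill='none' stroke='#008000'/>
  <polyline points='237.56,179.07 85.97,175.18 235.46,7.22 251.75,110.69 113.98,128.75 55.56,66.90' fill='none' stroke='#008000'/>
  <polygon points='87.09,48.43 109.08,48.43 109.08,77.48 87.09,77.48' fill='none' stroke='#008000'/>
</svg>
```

Since the viewBox matches the mm dimensions, user units are millimetres directly. The only transform is the Y-flip y_m = 227.23 − y_svg.

Shape 1 is a closed polygon drawn with `<path>`. Its stroke #ff00ff means score at S461, F2146. After flipping Y the toolpath is (19.36,112.33) → (133.22,182.90) → (264.33,138.41) → (212.90,142.56) → (244.02,64.58) → (172.12,102.14) → (19.36,112.33), returning to the start.

Shape 2 is a line segment drawn with `<line>`. Its stroke #ff00ff means score at S461, F2146. After flipping Y the toolpath is (21.73,194.91) → (241.25,102.52).

Shape 3 is a circle drawn with `<circle>`. Its stroke #008000 means cut at S902, F1020. After flipping Y the toolpath is (287.40,26.21) → (281.38,36.64) → (269.34,36.64) → (263.32,26.21) → (269.34,15.78) → (281.38,15.78) → (287.40,26.21), returning to the start.

Shape 4 is a rectangle drawn with `<rect>`. Its stroke #008000 means cut at S902, F1020. After flipping Y the toolpath is (91.31,130.39) → (125.62,130.39) → (125.62,32.67) → (91.31,32.67) → (91.31,130.39), returning to the start.

Shape 5 is a open polyline drawn with `<polyline>`. Its stroke #008000 means cut at S902, F1020. After flipping Y the toolpath is (237.56,48.16) → (85.97,52.05) → (235.46,220.01) → (251.75,116.54) → (113.98,98.48) → (55.56,160.33).

Shape 6 is a rectangle drawn with `<polygon>`. Its stroke #008000 means cut at S902, F1020. After flipping Y the toolpath is (87.09,178.80) → (109.08,178.80) → (109.08,149.75) → (87.09,149.75) → (87.09,178.80), returning to the start.

(Gcodetools for Inkscape — laser output)
G21
G90
G00 X19.36 Y112.33
M3 S461
G01 X133.22 Y182.90 F2146
G01 X264.33 Y138.41
G01 X212.90 Y142.56
G01 X244.02 Y64.58
G01 X172.12 Y102.14
G01 X19.36 Y112.33
M5
G00 X21.73 Y194.91
M3 S461
G01 X241.25 Y102.52 F2146
M5
G00 X287.40 Y26.21
M3 S902
G01 X281.38 Y36.64 F1020
G01 X269.34 Y36.64
G01 X263.32 Y26.21
G01 X269.34 Y15.78
G01 X281.38 Y15.78
G01 X287.40 Y26.21
M5
G00 X91.31 Y130.39
M3 S902
G01 X125.62 Y130.39 F1020
G01 X125.62 Y32.67
G01 X91.31 Y32.67
G01 X91.31 Y130.39
M5
G00 X237.56 Y48.16
M3 S902
G01 X85.97 Y52.05 F1020
G01 X235.46 Y220.01
G01 X251.75 Y116.54
G01 X113.98 Y98.48
G01 X55.56 Y160.33
M5
G00 X87.09 Y178.80
M3 S902
G01 X109.08 Y178.80 F1020
G01 X109.08 Y149.75
G01 X87.09 Y149.75
G01 X87.09 Y178.80
M5
G00 X0.00 Y0.00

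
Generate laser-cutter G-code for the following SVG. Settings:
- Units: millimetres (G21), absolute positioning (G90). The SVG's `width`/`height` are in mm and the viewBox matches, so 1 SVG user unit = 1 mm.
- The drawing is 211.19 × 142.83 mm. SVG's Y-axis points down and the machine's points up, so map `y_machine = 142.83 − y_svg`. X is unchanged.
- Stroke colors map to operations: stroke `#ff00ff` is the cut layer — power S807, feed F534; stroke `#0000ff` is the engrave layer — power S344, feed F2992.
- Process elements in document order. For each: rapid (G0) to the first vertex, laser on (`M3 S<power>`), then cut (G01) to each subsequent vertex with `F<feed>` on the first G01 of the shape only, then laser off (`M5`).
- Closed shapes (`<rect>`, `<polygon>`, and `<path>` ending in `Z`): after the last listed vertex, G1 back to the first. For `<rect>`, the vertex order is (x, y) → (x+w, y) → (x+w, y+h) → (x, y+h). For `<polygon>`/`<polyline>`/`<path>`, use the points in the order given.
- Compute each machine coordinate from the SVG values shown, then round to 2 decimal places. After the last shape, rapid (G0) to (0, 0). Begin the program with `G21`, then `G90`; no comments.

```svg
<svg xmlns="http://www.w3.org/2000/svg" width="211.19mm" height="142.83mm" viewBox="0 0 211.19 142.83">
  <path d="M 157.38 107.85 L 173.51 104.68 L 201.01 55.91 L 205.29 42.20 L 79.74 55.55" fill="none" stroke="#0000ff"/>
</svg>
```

viewBox `0 0 211.19 142.83` with mm width/height → 1 unit = 1 mm. Flip: y_m = 142.83 − y_svg.

**Shape 1** — `<path>` open polyline, stroke `#0000ff` → engrave (S344, F2992). Machine vertices: (157.38,34.98) → (173.51,38.15) → (201.01,86.92) → (205.29,100.63) → (79.74,87.28). Open path.

G21
G90
G0 X157.38 Y34.98
M3 S344
G01 X173.51 Y38.15 F2992
G01 X201.01 Y86.92
G01 X205.29 Y100.63
G01 X79.74 Y87.28
M5
G0 X0.00 Y0.00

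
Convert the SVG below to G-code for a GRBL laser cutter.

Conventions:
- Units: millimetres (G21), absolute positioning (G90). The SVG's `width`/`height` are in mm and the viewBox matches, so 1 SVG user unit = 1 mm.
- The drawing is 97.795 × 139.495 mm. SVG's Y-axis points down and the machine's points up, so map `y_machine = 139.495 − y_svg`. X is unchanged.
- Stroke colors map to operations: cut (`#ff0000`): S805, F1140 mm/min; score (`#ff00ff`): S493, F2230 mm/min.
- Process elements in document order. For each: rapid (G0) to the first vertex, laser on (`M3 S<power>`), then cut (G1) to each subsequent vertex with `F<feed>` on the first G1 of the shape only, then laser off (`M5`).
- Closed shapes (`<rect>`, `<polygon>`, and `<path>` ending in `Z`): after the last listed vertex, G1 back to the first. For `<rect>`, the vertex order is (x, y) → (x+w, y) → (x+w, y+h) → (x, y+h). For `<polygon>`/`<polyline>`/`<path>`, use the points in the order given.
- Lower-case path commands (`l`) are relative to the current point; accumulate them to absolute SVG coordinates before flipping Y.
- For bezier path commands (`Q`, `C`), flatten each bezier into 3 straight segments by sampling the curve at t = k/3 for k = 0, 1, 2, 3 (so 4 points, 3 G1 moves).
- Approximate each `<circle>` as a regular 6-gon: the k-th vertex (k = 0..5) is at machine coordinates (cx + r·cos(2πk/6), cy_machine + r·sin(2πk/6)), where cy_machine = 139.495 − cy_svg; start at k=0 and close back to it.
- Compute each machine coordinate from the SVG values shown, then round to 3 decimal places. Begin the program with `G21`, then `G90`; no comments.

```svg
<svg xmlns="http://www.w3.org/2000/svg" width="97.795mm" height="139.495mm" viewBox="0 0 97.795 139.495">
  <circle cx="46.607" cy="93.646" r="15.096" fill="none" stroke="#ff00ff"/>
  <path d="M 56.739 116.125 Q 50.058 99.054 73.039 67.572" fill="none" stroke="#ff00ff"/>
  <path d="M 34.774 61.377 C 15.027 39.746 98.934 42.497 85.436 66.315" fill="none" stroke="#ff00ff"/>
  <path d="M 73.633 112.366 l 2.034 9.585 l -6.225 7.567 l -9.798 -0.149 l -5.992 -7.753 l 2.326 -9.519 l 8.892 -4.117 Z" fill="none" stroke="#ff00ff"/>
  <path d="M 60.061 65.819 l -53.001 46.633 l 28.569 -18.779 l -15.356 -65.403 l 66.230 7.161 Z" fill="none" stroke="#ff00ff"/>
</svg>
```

Since the viewBox matches the mm dimensions, user units are millimetres directly. The only transform is the Y-flip y_m = 139.495 − y_svg.

Shape 1 is a circle drawn with `<circle>`. Its stroke #ff00ff means score at S493, F2230. After flipping Y the toolpath is (61.703,45.849) → (54.155,58.923) → (39.059,58.923) → (31.511,45.849) → (39.059,32.775) → (54.155,32.775) → (61.703,45.849), returning to the start.

Shape 2 is a quadratic bezier drawn with `<path>`. Its stroke #ff00ff means score at S493, F2230. After flipping Y the toolpath is (56.739,23.370) → (55.581,36.352) → (61.014,52.536) → (73.039,71.923).

Shape 3 is a cubic bezier drawn with `<path>`. Its stroke #ff00ff means score at S493, F2230. After flipping Y the toolpath is (34.774,78.118) → (42.132,91.744) → (73.912,89.853) → (85.436,73.180).

Shape 4 is a regular polygon drawn with `<path>`. Its stroke #ff00ff means score at S493, F2230. After flipping Y the toolpath is (73.633,27.129) → (75.667,17.544) → (69.442,9.977) → (59.644,10.126) → (53.652,17.879) → (55.978,27.398) → (64.870,31.515) → (73.633,27.129), returning to the start.

Shape 5 is a closed polygon drawn with `<path>`. Its stroke #ff00ff means score at S493, F2230. After flipping Y the toolpath is (60.061,73.676) → (7.060,27.043) → (35.629,45.822) → (20.273,111.225) → (86.503,104.064) → (60.061,73.676), returning to the start.

G21
G90
G0 X61.703 Y45.849
M3 S493
G1 X54.155 Y58.923 F2230
G1 X39.059 Y58.923
G1 X31.511 Y45.849
G1 X39.059 Y32.775
G1 X54.155 Y32.775
G1 X61.703 Y45.849
M5
G0 X56.739 Y23.370
M3 S493
G1 X55.581 Y36.352 F2230
G1 X61.014 Y52.536
G1 X73.039 Y71.923
M5
G0 X34.774 Y78.118
M3 S493
G1 X42.132 Y91.744 F2230
G1 X73.912 Y89.853
G1 X85.436 Y73.180
M5
G0 X73.633 Y27.129
M3 S493
G1 X75.667 Y17.544 F2230
G1 X69.442 Y9.977
G1 X59.644 Y10.126
G1 X53.652 Y17.879
G1 X55.978 Y27.398
G1 X64.870 Y31.515
G1 X73.633 Y27.129
M5
G0 X60.061 Y73.676
M3 S493
G1 X7.060 Y27.043 F2230
G1 X35.629 Y45.822
G1 X20.273 Y111.225
G1 X86.503 Y104.064
G1 X60.061 Y73.676
M5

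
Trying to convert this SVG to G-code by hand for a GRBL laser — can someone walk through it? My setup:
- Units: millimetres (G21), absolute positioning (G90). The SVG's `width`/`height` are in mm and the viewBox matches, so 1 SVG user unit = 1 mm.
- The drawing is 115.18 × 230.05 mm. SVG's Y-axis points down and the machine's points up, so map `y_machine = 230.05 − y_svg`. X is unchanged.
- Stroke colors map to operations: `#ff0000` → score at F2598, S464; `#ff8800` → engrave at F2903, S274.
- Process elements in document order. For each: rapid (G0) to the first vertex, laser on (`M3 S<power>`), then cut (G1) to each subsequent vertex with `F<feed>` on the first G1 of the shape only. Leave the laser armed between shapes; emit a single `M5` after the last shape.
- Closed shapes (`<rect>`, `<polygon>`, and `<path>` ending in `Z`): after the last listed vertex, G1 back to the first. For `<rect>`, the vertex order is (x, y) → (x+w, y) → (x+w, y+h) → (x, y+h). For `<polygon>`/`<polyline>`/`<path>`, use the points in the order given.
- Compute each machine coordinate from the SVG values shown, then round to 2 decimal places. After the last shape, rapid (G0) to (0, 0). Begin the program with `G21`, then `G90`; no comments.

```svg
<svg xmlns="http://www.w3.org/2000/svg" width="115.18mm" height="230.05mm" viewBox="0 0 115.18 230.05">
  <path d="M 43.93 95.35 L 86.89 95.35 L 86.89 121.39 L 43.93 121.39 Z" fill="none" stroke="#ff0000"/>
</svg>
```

G21
G90
G0 X43.93 Y134.70
M3 S464
G1 X86.89 Y134.70 F2598
G1 X86.89 Y108.66
G1 X43.93 Y108.66
G1 X43.93 Y134.70
M5
G0 X0.00 Y0.00

Since the viewBox matches the mm dimensions, user units are millimetres directly. The only transform is the Y-flip y_m = 230.05 − y_svg.

Shape 1 is a rectangle drawn with `<path>`. Its stroke #ff0000 means score at S464, F2598. After flipping Y the toolpath is (43.93,134.70) → (86.89,134.70) → (86.89,108.66) → (43.93,108.66) → (43.93,134.70), returning to the start.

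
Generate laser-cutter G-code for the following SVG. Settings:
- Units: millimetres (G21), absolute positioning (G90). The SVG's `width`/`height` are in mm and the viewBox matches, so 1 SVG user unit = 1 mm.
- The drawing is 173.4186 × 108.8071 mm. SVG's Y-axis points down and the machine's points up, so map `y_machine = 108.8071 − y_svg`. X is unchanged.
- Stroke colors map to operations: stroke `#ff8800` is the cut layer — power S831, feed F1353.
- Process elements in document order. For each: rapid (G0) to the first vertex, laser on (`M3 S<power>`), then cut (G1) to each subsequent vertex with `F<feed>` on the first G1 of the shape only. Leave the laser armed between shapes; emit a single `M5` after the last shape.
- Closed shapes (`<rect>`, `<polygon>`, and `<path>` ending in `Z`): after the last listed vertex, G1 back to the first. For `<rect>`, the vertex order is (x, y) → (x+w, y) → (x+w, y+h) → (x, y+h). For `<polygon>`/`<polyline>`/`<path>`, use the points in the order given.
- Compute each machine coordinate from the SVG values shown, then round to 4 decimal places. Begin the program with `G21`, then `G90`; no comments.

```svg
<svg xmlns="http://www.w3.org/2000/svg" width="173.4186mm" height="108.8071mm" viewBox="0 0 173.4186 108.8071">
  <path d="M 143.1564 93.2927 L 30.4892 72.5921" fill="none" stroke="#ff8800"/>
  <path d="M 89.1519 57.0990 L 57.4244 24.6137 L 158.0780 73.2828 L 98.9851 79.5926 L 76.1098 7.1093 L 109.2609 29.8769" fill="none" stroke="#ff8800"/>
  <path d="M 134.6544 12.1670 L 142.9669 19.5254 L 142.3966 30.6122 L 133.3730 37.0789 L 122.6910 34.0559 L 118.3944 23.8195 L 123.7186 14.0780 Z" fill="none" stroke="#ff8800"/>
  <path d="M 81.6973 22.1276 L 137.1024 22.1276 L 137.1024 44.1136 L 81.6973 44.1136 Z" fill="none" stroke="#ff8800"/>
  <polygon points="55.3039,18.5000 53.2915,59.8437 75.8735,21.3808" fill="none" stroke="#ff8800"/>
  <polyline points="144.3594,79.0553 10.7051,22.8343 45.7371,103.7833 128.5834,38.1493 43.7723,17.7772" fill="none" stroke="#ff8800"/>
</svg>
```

Since the viewBox matches the mm dimensions, user units are millimetres directly. The only transform is the Y-flip y_m = 108.8071 − y_svg.

Shape 1 is a line segment drawn with `<path>`. Its stroke #ff8800 means cut at S831, F1353. After flipping Y the toolpath is (143.1564,15.5144) → (30.4892,36.2150).

Shape 2 is a open polyline drawn with `<path>`. Its stroke #ff8800 means cut at S831, F1353. After flipping Y the toolpath is (89.1519,51.7081) → (57.4244,84.1934) → (158.0780,35.5243) → (98.9851,29.2145) → (76.1098,101.6978) → (109.2609,78.9302).

Shape 3 is a regular polygon drawn with `<path>`. Its stroke #ff8800 means cut at S831, F1353. After flipping Y the toolpath is (134.6544,96.6401) → (142.9669,89.2817) → (142.3966,78.1949) → (133.3730,71.7282) → (122.6910,74.7512) → (118.3944,84.9876) → (123.7186,94.7291) → (134.6544,96.6401), returning to the start.

Shape 4 is a rectangle drawn with `<path>`. Its stroke #ff8800 means cut at S831, F1353. After flipping Y the toolpath is (81.6973,86.6795) → (137.1024,86.6795) → (137.1024,64.6935) → (81.6973,64.6935) → (81.6973,86.6795), returning to the start.

Shape 5 is a closed polygon drawn with `<polygon>`. Its stroke #ff8800 means cut at S831, F1353. After flipping Y the toolpath is (55.3039,90.3071) → (53.2915,48.9634) → (75.8735,87.4263) → (55.3039,90.3071), returning to the start.

Shape 6 is a open polyline drawn with `<polyline>`. Its stroke #ff8800 means cut at S831, F1353. After flipping Y the toolpath is (144.3594,29.7518) → (10.7051,85.9728) → (45.7371,5.0238) → (128.5834,70.6578) → (43.7723,91.0299).

G21
G90
G0 X143.1564 Y15.5144
M3 S831
G1 X30.4892 Y36.2150 F1353
G0 X89.1519 Y51.7081
M3 S831
G1 X57.4244 Y84.1934 F1353
G1 X158.0780 Y35.5243
G1 X98.9851 Y29.2145
G1 X76.1098 Y101.6978
G1 X109.2609 Y78.9302
G0 X134.6544 Y96.6401
M3 S831
G1 X142.9669 Y89.2817 F1353
G1 X142.3966 Y78.1949
G1 X133.3730 Y71.7282
G1 X122.6910 Y74.7512
G1 X118.3944 Y84.9876
G1 X123.7186 Y94.7291
G1 X134.6544 Y96.6401
G0 X81.6973 Y86.6795
M3 S831
G1 X137.1024 Y86.6795 F1353
G1 X137.1024 Y64.6935
G1 X81.6973 Y64.6935
G1 X81.6973 Y86.6795
G0 X55.3039 Y90.3071
M3 S831
G1 X53.2915 Y48.9634 F1353
G1 X75.8735 Y87.4263
G1 X55.3039 Y90.3071
G0 X144.3594 Y29.7518
M3 S831
G1 X10.7051 Y85.9728 F1353
G1 X45.7371 Y5.0238
G1 X128.5834 Y70.6578
G1 X43.7723 Y91.0299
M5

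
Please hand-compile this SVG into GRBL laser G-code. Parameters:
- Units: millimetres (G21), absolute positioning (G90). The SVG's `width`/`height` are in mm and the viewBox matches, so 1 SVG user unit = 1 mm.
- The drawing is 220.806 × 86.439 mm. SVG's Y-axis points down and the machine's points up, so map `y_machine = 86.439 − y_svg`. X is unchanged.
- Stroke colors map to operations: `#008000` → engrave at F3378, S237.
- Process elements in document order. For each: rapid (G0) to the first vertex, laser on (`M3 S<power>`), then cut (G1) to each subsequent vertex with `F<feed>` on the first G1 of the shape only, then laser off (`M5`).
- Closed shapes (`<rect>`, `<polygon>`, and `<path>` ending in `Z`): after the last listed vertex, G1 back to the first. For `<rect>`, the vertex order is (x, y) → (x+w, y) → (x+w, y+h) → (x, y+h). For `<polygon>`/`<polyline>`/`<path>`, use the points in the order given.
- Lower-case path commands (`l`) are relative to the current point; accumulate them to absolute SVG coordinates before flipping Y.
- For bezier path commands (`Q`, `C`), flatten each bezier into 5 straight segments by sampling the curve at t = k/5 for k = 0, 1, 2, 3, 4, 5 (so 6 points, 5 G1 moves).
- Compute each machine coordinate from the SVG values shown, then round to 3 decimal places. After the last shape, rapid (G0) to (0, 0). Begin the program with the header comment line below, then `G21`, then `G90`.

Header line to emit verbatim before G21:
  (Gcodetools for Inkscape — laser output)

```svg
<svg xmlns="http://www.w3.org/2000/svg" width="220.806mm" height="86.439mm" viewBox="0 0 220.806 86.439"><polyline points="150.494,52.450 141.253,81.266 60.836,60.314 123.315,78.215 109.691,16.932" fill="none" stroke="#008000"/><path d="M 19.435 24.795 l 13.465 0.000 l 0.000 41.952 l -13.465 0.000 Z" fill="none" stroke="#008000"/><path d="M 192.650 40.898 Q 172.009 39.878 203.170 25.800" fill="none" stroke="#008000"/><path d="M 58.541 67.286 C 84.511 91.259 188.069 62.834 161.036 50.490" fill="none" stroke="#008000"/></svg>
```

viewBox `0 0 220.806 86.439` with mm width/height → 1 unit = 1 mm. Flip: y_m = 86.439 − y_svg.

**Shape 1** — `<polyline>` open polyline, stroke `#008000` → engrave (S237, F3378). Machine vertices: (150.494,33.989) → (141.253,5.173) → (60.836,26.125) → (123.315,8.224) → (109.691,69.507). Open path.

**Shape 2** — `<path>` rectangle, stroke `#008000` → engrave (S237, F3378). Machine vertices: (19.435,61.644) → (32.900,61.644) → (32.900,19.692) → (19.435,19.692) → (19.435,61.644). Closed: final G1 returns to the first vertex.

**Shape 3** — `<path>` quadratic bezier, stroke `#008000` → engrave (S237, F3378). Control points (SVG): P0=(192.650,40.898), P1=(172.009,39.878), P2=(203.170,25.800); sampled at t=k/5. Machine vertices: (192.650,45.541) → (186.466,46.471) → (184.426,48.446) → (186.530,51.466) → (192.778,55.530) → (203.170,60.639). Open path.

**Shape 4** — `<path>` cubic bezier, stroke `#008000` → engrave (S237, F3378). Control points (SVG): P0=(58.541,67.286), P1=(84.511,91.259), P2=(188.069,62.834), P3=(161.036,50.490); sampled at t=k/5. Machine vertices: (58.541,19.153) → (81.768,10.509) → (113.624,11.154) → (144.115,17.800) → (163.250,27.161) → (161.036,35.949). Open path.

(Gcodetools for Inkscape — laser output)
G21
G90
G0 X150.494 Y33.989
M3 S237
G1 X141.253 Y5.173 F3378
G1 X60.836 Y26.125
G1 X123.315 Y8.224
G1 X109.691 Y69.507
M5
G0 X19.435 Y61.644
M3 S237
G1 X32.900 Y61.644 F3378
G1 X32.900 Y19.692
G1 X19.435 Y19.692
G1 X19.435 Y61.644
M5
G0 X192.650 Y45.541
M3 S237
G1 X186.466 Y46.471 F3378
G1 X184.426 Y48.446
G1 X186.530 Y51.466
G1 X192.778 Y55.530
G1 X203.170 Y60.639
M5
G0 X58.541 Y19.153
M3 S237
G1 X81.768 Y10.509 F3378
G1 X113.624 Y11.154
G1 X144.115 Y17.800
G1 X163.250 Y27.161
G1 X161.036 Y35.949
M5
G0 X0.000 Y0.000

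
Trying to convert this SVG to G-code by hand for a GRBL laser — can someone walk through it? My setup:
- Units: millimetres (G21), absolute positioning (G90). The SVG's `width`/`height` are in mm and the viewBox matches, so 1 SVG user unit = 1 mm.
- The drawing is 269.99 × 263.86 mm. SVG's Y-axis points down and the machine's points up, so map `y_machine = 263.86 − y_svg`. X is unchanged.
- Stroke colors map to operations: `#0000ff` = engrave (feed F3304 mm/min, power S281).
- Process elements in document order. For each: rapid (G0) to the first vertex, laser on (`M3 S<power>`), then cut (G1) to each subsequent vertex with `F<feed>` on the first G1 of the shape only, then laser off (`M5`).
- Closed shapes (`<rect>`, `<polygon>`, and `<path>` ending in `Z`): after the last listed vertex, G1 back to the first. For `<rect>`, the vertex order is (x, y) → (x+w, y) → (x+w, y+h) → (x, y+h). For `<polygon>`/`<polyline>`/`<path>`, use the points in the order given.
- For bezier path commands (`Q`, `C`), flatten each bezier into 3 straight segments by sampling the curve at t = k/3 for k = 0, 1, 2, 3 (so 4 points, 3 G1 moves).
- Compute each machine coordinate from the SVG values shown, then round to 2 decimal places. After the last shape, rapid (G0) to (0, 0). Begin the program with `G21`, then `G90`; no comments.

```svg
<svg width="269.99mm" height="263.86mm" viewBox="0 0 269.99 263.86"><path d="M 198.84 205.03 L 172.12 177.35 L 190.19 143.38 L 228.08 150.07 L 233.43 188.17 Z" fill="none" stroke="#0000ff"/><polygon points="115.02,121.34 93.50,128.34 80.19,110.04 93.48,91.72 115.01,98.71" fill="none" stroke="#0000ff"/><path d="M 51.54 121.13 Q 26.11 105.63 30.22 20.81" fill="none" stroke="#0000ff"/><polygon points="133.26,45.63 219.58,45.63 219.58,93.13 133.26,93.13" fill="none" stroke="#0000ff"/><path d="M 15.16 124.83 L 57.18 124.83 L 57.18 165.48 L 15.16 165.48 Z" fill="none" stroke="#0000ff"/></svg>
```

G21
G90
G0 X198.84 Y58.83
M3 S281
G1 X172.12 Y86.51 F3304
G1 X190.19 Y120.48
G1 X228.08 Y113.79
G1 X233.43 Y75.69
G1 X198.84 Y58.83
M5
G0 X115.02 Y142.52
M3 S281
G1 X93.50 Y135.52 F3304
G1 X80.19 Y153.82
G1 X93.48 Y172.14
G1 X115.01 Y165.15
G1 X115.02 Y142.52
M5
G0 X51.54 Y142.73
M3 S281
G1 X37.87 Y160.77 F3304
G1 X30.76 Y194.21
G1 X30.22 Y243.05
M5
G0 X133.26 Y218.23
M3 S281
G1 X219.58 Y218.23 F3304
G1 X219.58 Y170.73
G1 X133.26 Y170.73
G1 X133.26 Y218.23
M5
G0 X15.16 Y139.03
M3 S281
G1 X57.18 Y139.03 F3304
G1 X57.18 Y98.38
G1 X15.16 Y98.38
G1 X15.16 Y139.03
M5
G0 X0.00 Y0.00

viewBox `0 0 269.99 263.86` with mm width/height → 1 unit = 1 mm. Flip: y_m = 263.86 − y_svg.

**Shape 1** — `<path>` regular polygon, stroke `#0000ff` → engrave (S281, F3304). Machine vertices: (198.84,58.83) → (172.12,86.51) → (190.19,120.48) → (228.08,113.79) → (233.43,75.69) → (198.84,58.83). Closed: final G1 returns to the first vertex.

**Shape 2** — `<polygon>` regular polygon, stroke `#0000ff` → engrave (S281, F3304). Machine vertices: (115.02,142.52) → (93.50,135.52) → (80.19,153.82) → (93.48,172.14) → (115.01,165.15) → (115.02,142.52). Closed: final G1 returns to the first vertex.

**Shape 3** — `<path>` quadratic bezier, stroke `#0000ff` → engrave (S281, F3304). Control points (SVG): P0=(51.54,121.13), P1=(26.11,105.63), P2=(30.22,20.81); sampled at t=k/3. Machine vertices: (51.54,142.73) → (37.87,160.77) → (30.76,194.21) → (30.22,243.05). Open path.

**Shape 4** — `<polygon>` rectangle, stroke `#0000ff` → engrave (S281, F3304). Machine vertices: (133.26,218.23) → (219.58,218.23) → (219.58,170.73) → (133.26,170.73) → (133.26,218.23). Closed: final G1 returns to the first vertex.

**Shape 5** — `<path>` rectangle, stroke `#0000ff` → engrave (S281, F3304). Machine vertices: (15.16,139.03) → (57.18,139.03) → (57.18,98.38) → (15.16,98.38) → (15.16,139.03). Closed: final G1 returns to the first vertex.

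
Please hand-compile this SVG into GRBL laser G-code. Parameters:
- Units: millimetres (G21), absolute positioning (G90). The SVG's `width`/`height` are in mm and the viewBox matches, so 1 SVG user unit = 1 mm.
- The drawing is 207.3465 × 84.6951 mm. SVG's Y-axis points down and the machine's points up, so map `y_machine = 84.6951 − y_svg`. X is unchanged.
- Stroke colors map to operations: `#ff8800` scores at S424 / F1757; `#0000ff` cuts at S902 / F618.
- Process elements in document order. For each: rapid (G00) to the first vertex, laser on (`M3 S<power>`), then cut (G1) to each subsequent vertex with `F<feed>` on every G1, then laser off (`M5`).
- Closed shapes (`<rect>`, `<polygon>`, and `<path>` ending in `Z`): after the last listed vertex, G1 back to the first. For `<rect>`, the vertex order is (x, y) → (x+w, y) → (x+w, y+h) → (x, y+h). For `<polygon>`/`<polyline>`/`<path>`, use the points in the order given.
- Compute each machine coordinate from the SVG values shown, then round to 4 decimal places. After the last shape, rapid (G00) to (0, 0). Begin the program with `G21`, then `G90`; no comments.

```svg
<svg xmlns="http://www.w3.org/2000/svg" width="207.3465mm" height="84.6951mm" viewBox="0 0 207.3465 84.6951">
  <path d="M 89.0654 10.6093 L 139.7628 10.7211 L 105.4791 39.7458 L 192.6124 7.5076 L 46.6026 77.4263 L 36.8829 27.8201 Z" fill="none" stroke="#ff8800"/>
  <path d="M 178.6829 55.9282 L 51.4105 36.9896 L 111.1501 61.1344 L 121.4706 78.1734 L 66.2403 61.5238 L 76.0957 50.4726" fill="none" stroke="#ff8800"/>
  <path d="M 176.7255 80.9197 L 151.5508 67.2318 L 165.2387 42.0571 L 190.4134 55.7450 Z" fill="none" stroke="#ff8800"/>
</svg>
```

1 u = 1 mm; y_m = 84.6951 − y.

[1] `<path>` closed polygon, #ff8800→score S424 F1757: (89.0654,74.0858) → (139.7628,73.9740) → (105.4791,44.9493) → (192.6124,77.1875) → (46.6026,7.2688) → (36.8829,56.8750) → (89.0654,74.0858) (closed)

[2] `<path>` open polyline, #ff8800→score S424 F1757: (178.6829,28.7669) → (51.4105,47.7055) → (111.1501,23.5607) → (121.4706,6.5217) → (66.2403,23.1713) → (76.0957,34.2225)

[3] `<path>` regular polygon, #ff8800→score S424 F1757: (176.7255,3.7754) → (151.5508,17.4633) → (165.2387,42.6380) → (190.4134,28.9501) → (176.7255,3.7754) (closed)

G21
G90
G00 X89.0654 Y74.0858
M3 S424
G1 X139.7628 Y73.9740 F1757
G1 X105.4791 Y44.9493 F1757
G1 X192.6124 Y77.1875 F1757
G1 X46.6026 Y7.2688 F1757
G1 X36.8829 Y56.8750 F1757
G1 X89.0654 Y74.0858 F1757
M5
G00 X178.6829 Y28.7669
M3 S424
G1 X51.4105 Y47.7055 F1757
G1 X111.1501 Y23.5607 F1757
G1 X121.4706 Y6.5217 F1757
G1 X66.2403 Y23.1713 F1757
G1 X76.0957 Y34.2225 F1757
M5
G00 X176.7255 Y3.7754
M3 S424
G1 X151.5508 Y17.4633 F1757
G1 X165.2387 Y42.6380 F1757
G1 X190.4134 Y28.9501 F1757
G1 X176.7255 Y3.7754 F1757
M5
G00 X0.0000 Y0.0000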